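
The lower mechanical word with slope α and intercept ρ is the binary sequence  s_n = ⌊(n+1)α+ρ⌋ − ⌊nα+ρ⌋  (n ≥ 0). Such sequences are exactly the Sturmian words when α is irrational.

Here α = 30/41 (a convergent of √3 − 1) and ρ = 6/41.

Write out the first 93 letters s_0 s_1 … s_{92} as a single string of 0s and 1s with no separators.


n=0: ⌊(1·30+6)/41⌋ − ⌊(0·30+6)/41⌋ = ⌊36/41⌋ − ⌊6/41⌋ = 0 − 0 = 0
n=1: ⌊(2·30+6)/41⌋ − ⌊(1·30+6)/41⌋ = ⌊66/41⌋ − ⌊36/41⌋ = 1 − 0 = 1
n=2: ⌊(3·30+6)/41⌋ − ⌊(2·30+6)/41⌋ = ⌊96/41⌋ − ⌊66/41⌋ = 2 − 1 = 1
n=3: ⌊(4·30+6)/41⌋ − ⌊(3·30+6)/41⌋ = ⌊126/41⌋ − ⌊96/41⌋ = 3 − 2 = 1
n=4: ⌊(5·30+6)/41⌋ − ⌊(4·30+6)/41⌋ = ⌊156/41⌋ − ⌊126/41⌋ = 3 − 3 = 0
n=5: ⌊(6·30+6)/41⌋ − ⌊(5·30+6)/41⌋ = ⌊186/41⌋ − ⌊156/41⌋ = 4 − 3 = 1
n=6: ⌊(7·30+6)/41⌋ − ⌊(6·30+6)/41⌋ = ⌊216/41⌋ − ⌊186/41⌋ = 5 − 4 = 1
n=7: ⌊(8·30+6)/41⌋ − ⌊(7·30+6)/41⌋ = ⌊246/41⌋ − ⌊216/41⌋ = 6 − 5 = 1
n=8: ⌊(9·30+6)/41⌋ − ⌊(8·30+6)/41⌋ = ⌊276/41⌋ − ⌊246/41⌋ = 6 − 6 = 0
n=9: ⌊(10·30+6)/41⌋ − ⌊(9·30+6)/41⌋ = ⌊306/41⌋ − ⌊276/41⌋ = 7 − 6 = 1
n=10: ⌊(11·30+6)/41⌋ − ⌊(10·30+6)/41⌋ = ⌊336/41⌋ − ⌊306/41⌋ = 8 − 7 = 1
n=11: ⌊(12·30+6)/41⌋ − ⌊(11·30+6)/41⌋ = ⌊366/41⌋ − ⌊336/41⌋ = 8 − 8 = 0
n=12: ⌊(13·30+6)/41⌋ − ⌊(12·30+6)/41⌋ = ⌊396/41⌋ − ⌊366/41⌋ = 9 − 8 = 1
n=13: ⌊(14·30+6)/41⌋ − ⌊(13·30+6)/41⌋ = ⌊426/41⌋ − ⌊396/41⌋ = 10 − 9 = 1
n=14: ⌊(15·30+6)/41⌋ − ⌊(14·30+6)/41⌋ = ⌊456/41⌋ − ⌊426/41⌋ = 11 − 10 = 1
n=15: ⌊(16·30+6)/41⌋ − ⌊(15·30+6)/41⌋ = ⌊486/41⌋ − ⌊456/41⌋ = 11 − 11 = 0
n=16: ⌊(17·30+6)/41⌋ − ⌊(16·30+6)/41⌋ = ⌊516/41⌋ − ⌊486/41⌋ = 12 − 11 = 1
n=17: ⌊(18·30+6)/41⌋ − ⌊(17·30+6)/41⌋ = ⌊546/41⌋ − ⌊516/41⌋ = 13 − 12 = 1
n=18: ⌊(19·30+6)/41⌋ − ⌊(18·30+6)/41⌋ = ⌊576/41⌋ − ⌊546/41⌋ = 14 − 13 = 1
n=19: ⌊(20·30+6)/41⌋ − ⌊(19·30+6)/41⌋ = ⌊606/41⌋ − ⌊576/41⌋ = 14 − 14 = 0
n=20: ⌊(21·30+6)/41⌋ − ⌊(20·30+6)/41⌋ = ⌊636/41⌋ − ⌊606/41⌋ = 15 − 14 = 1
n=21: ⌊(22·30+6)/41⌋ − ⌊(21·30+6)/41⌋ = ⌊666/41⌋ − ⌊636/41⌋ = 16 − 15 = 1
n=22: ⌊(23·30+6)/41⌋ − ⌊(22·30+6)/41⌋ = ⌊696/41⌋ − ⌊666/41⌋ = 16 − 16 = 0
n=23: ⌊(24·30+6)/41⌋ − ⌊(23·30+6)/41⌋ = ⌊726/41⌋ − ⌊696/41⌋ = 17 − 16 = 1
n=24: ⌊(25·30+6)/41⌋ − ⌊(24·30+6)/41⌋ = ⌊756/41⌋ − ⌊726/41⌋ = 18 − 17 = 1
n=25: ⌊(26·30+6)/41⌋ − ⌊(25·30+6)/41⌋ = ⌊786/41⌋ − ⌊756/41⌋ = 19 − 18 = 1
n=26: ⌊(27·30+6)/41⌋ − ⌊(26·30+6)/41⌋ = ⌊816/41⌋ − ⌊786/41⌋ = 19 − 19 = 0
n=27: ⌊(28·30+6)/41⌋ − ⌊(27·30+6)/41⌋ = ⌊846/41⌋ − ⌊816/41⌋ = 20 − 19 = 1
n=28: ⌊(29·30+6)/41⌋ − ⌊(28·30+6)/41⌋ = ⌊876/41⌋ − ⌊846/41⌋ = 21 − 20 = 1
n=29: ⌊(30·30+6)/41⌋ − ⌊(29·30+6)/41⌋ = ⌊906/41⌋ − ⌊876/41⌋ = 22 − 21 = 1
n=30: ⌊(31·30+6)/41⌋ − ⌊(30·30+6)/41⌋ = ⌊936/41⌋ − ⌊906/41⌋ = 22 − 22 = 0
n=31: ⌊(32·30+6)/41⌋ − ⌊(31·30+6)/41⌋ = ⌊966/41⌋ − ⌊936/41⌋ = 23 − 22 = 1
n=32: ⌊(33·30+6)/41⌋ − ⌊(32·30+6)/41⌋ = ⌊996/41⌋ − ⌊966/41⌋ = 24 − 23 = 1
n=33: ⌊(34·30+6)/41⌋ − ⌊(33·30+6)/41⌋ = ⌊1026/41⌋ − ⌊996/41⌋ = 25 − 24 = 1
n=34: ⌊(35·30+6)/41⌋ − ⌊(34·30+6)/41⌋ = ⌊1056/41⌋ − ⌊1026/41⌋ = 25 − 25 = 0
n=35: ⌊(36·30+6)/41⌋ − ⌊(35·30+6)/41⌋ = ⌊1086/41⌋ − ⌊1056/41⌋ = 26 − 25 = 1
n=36: ⌊(37·30+6)/41⌋ − ⌊(36·30+6)/41⌋ = ⌊1116/41⌋ − ⌊1086/41⌋ = 27 − 26 = 1
n=37: ⌊(38·30+6)/41⌋ − ⌊(37·30+6)/41⌋ = ⌊1146/41⌋ − ⌊1116/41⌋ = 27 − 27 = 0
n=38: ⌊(39·30+6)/41⌋ − ⌊(38·30+6)/41⌋ = ⌊1176/41⌋ − ⌊1146/41⌋ = 28 − 27 = 1
n=39: ⌊(40·30+6)/41⌋ − ⌊(39·30+6)/41⌋ = ⌊1206/41⌋ − ⌊1176/41⌋ = 29 − 28 = 1
n=40: ⌊(41·30+6)/41⌋ − ⌊(40·30+6)/41⌋ = ⌊1236/41⌋ − ⌊1206/41⌋ = 30 − 29 = 1
n=41: ⌊(42·30+6)/41⌋ − ⌊(41·30+6)/41⌋ = ⌊1266/41⌋ − ⌊1236/41⌋ = 30 − 30 = 0
n=42: ⌊(43·30+6)/41⌋ − ⌊(42·30+6)/41⌋ = ⌊1296/41⌋ − ⌊1266/41⌋ = 31 − 30 = 1
n=43: ⌊(44·30+6)/41⌋ − ⌊(43·30+6)/41⌋ = ⌊1326/41⌋ − ⌊1296/41⌋ = 32 − 31 = 1
n=44: ⌊(45·30+6)/41⌋ − ⌊(44·30+6)/41⌋ = ⌊1356/41⌋ − ⌊1326/41⌋ = 33 − 32 = 1
n=45: ⌊(46·30+6)/41⌋ − ⌊(45·30+6)/41⌋ = ⌊1386/41⌋ − ⌊1356/41⌋ = 33 − 33 = 0
n=46: ⌊(47·30+6)/41⌋ − ⌊(46·30+6)/41⌋ = ⌊1416/41⌋ − ⌊1386/41⌋ = 34 − 33 = 1
n=47: ⌊(48·30+6)/41⌋ − ⌊(47·30+6)/41⌋ = ⌊1446/41⌋ − ⌊1416/41⌋ = 35 − 34 = 1
n=48: ⌊(49·30+6)/41⌋ − ⌊(48·30+6)/41⌋ = ⌊1476/41⌋ − ⌊1446/41⌋ = 36 − 35 = 1
n=49: ⌊(50·30+6)/41⌋ − ⌊(49·30+6)/41⌋ = ⌊1506/41⌋ − ⌊1476/41⌋ = 36 − 36 = 0
n=50: ⌊(51·30+6)/41⌋ − ⌊(50·30+6)/41⌋ = ⌊1536/41⌋ − ⌊1506/41⌋ = 37 − 36 = 1
n=51: ⌊(52·30+6)/41⌋ − ⌊(51·30+6)/41⌋ = ⌊1566/41⌋ − ⌊1536/41⌋ = 38 − 37 = 1
n=52: ⌊(53·30+6)/41⌋ − ⌊(52·30+6)/41⌋ = ⌊1596/41⌋ − ⌊1566/41⌋ = 38 − 38 = 0
n=53: ⌊(54·30+6)/41⌋ − ⌊(53·30+6)/41⌋ = ⌊1626/41⌋ − ⌊1596/41⌋ = 39 − 38 = 1
n=54: ⌊(55·30+6)/41⌋ − ⌊(54·30+6)/41⌋ = ⌊1656/41⌋ − ⌊1626/41⌋ = 40 − 39 = 1
n=55: ⌊(56·30+6)/41⌋ − ⌊(55·30+6)/41⌋ = ⌊1686/41⌋ − ⌊1656/41⌋ = 41 − 40 = 1
n=56: ⌊(57·30+6)/41⌋ − ⌊(56·30+6)/41⌋ = ⌊1716/41⌋ − ⌊1686/41⌋ = 41 − 41 = 0
n=57: ⌊(58·30+6)/41⌋ − ⌊(57·30+6)/41⌋ = ⌊1746/41⌋ − ⌊1716/41⌋ = 42 − 41 = 1
n=58: ⌊(59·30+6)/41⌋ − ⌊(58·30+6)/41⌋ = ⌊1776/41⌋ − ⌊1746/41⌋ = 43 − 42 = 1
n=59: ⌊(60·30+6)/41⌋ − ⌊(59·30+6)/41⌋ = ⌊1806/41⌋ − ⌊1776/41⌋ = 44 − 43 = 1
n=60: ⌊(61·30+6)/41⌋ − ⌊(60·30+6)/41⌋ = ⌊1836/41⌋ − ⌊1806/41⌋ = 44 − 44 = 0
n=61: ⌊(62·30+6)/41⌋ − ⌊(61·30+6)/41⌋ = ⌊1866/41⌋ − ⌊1836/41⌋ = 45 − 44 = 1
n=62: ⌊(63·30+6)/41⌋ − ⌊(62·30+6)/41⌋ = ⌊1896/41⌋ − ⌊1866/41⌋ = 46 − 45 = 1
n=63: ⌊(64·30+6)/41⌋ − ⌊(63·30+6)/41⌋ = ⌊1926/41⌋ − ⌊1896/41⌋ = 46 − 46 = 0
n=64: ⌊(65·30+6)/41⌋ − ⌊(64·30+6)/41⌋ = ⌊1956/41⌋ − ⌊1926/41⌋ = 47 − 46 = 1
n=65: ⌊(66·30+6)/41⌋ − ⌊(65·30+6)/41⌋ = ⌊1986/41⌋ − ⌊1956/41⌋ = 48 − 47 = 1
n=66: ⌊(67·30+6)/41⌋ − ⌊(66·30+6)/41⌋ = ⌊2016/41⌋ − ⌊1986/41⌋ = 49 − 48 = 1
n=67: ⌊(68·30+6)/41⌋ − ⌊(67·30+6)/41⌋ = ⌊2046/41⌋ − ⌊2016/41⌋ = 49 − 49 = 0
n=68: ⌊(69·30+6)/41⌋ − ⌊(68·30+6)/41⌋ = ⌊2076/41⌋ − ⌊2046/41⌋ = 50 − 49 = 1
n=69: ⌊(70·30+6)/41⌋ − ⌊(69·30+6)/41⌋ = ⌊2106/41⌋ − ⌊2076/41⌋ = 51 − 50 = 1
n=70: ⌊(71·30+6)/41⌋ − ⌊(70·30+6)/41⌋ = ⌊2136/41⌋ − ⌊2106/41⌋ = 52 − 51 = 1
n=71: ⌊(72·30+6)/41⌋ − ⌊(71·30+6)/41⌋ = ⌊2166/41⌋ − ⌊2136/41⌋ = 52 − 52 = 0
n=72: ⌊(73·30+6)/41⌋ − ⌊(72·30+6)/41⌋ = ⌊2196/41⌋ − ⌊2166/41⌋ = 53 − 52 = 1
n=73: ⌊(74·30+6)/41⌋ − ⌊(73·30+6)/41⌋ = ⌊2226/41⌋ − ⌊2196/41⌋ = 54 − 53 = 1
n=74: ⌊(75·30+6)/41⌋ − ⌊(74·30+6)/41⌋ = ⌊2256/41⌋ − ⌊2226/41⌋ = 55 − 54 = 1
n=75: ⌊(76·30+6)/41⌋ − ⌊(75·30+6)/41⌋ = ⌊2286/41⌋ − ⌊2256/41⌋ = 55 − 55 = 0
n=76: ⌊(77·30+6)/41⌋ − ⌊(76·30+6)/41⌋ = ⌊2316/41⌋ − ⌊2286/41⌋ = 56 − 55 = 1
n=77: ⌊(78·30+6)/41⌋ − ⌊(77·30+6)/41⌋ = ⌊2346/41⌋ − ⌊2316/41⌋ = 57 − 56 = 1
n=78: ⌊(79·30+6)/41⌋ − ⌊(78·30+6)/41⌋ = ⌊2376/41⌋ − ⌊2346/41⌋ = 57 − 57 = 0
n=79: ⌊(80·30+6)/41⌋ − ⌊(79·30+6)/41⌋ = ⌊2406/41⌋ − ⌊2376/41⌋ = 58 − 57 = 1
n=80: ⌊(81·30+6)/41⌋ − ⌊(80·30+6)/41⌋ = ⌊2436/41⌋ − ⌊2406/41⌋ = 59 − 58 = 1
n=81: ⌊(82·30+6)/41⌋ − ⌊(81·30+6)/41⌋ = ⌊2466/41⌋ − ⌊2436/41⌋ = 60 − 59 = 1
n=82: ⌊(83·30+6)/41⌋ − ⌊(82·30+6)/41⌋ = ⌊2496/41⌋ − ⌊2466/41⌋ = 60 − 60 = 0
n=83: ⌊(84·30+6)/41⌋ − ⌊(83·30+6)/41⌋ = ⌊2526/41⌋ − ⌊2496/41⌋ = 61 − 60 = 1
n=84: ⌊(85·30+6)/41⌋ − ⌊(84·30+6)/41⌋ = ⌊2556/41⌋ − ⌊2526/41⌋ = 62 − 61 = 1
n=85: ⌊(86·30+6)/41⌋ − ⌊(85·30+6)/41⌋ = ⌊2586/41⌋ − ⌊2556/41⌋ = 63 − 62 = 1
n=86: ⌊(87·30+6)/41⌋ − ⌊(86·30+6)/41⌋ = ⌊2616/41⌋ − ⌊2586/41⌋ = 63 − 63 = 0
n=87: ⌊(88·30+6)/41⌋ − ⌊(87·30+6)/41⌋ = ⌊2646/41⌋ − ⌊2616/41⌋ = 64 − 63 = 1
n=88: ⌊(89·30+6)/41⌋ − ⌊(88·30+6)/41⌋ = ⌊2676/41⌋ − ⌊2646/41⌋ = 65 − 64 = 1
n=89: ⌊(90·30+6)/41⌋ − ⌊(89·30+6)/41⌋ = ⌊2706/41⌋ − ⌊2676/41⌋ = 66 − 65 = 1
n=90: ⌊(91·30+6)/41⌋ − ⌊(90·30+6)/41⌋ = ⌊2736/41⌋ − ⌊2706/41⌋ = 66 − 66 = 0
n=91: ⌊(92·30+6)/41⌋ − ⌊(91·30+6)/41⌋ = ⌊2766/41⌋ − ⌊2736/41⌋ = 67 − 66 = 1
n=92: ⌊(93·30+6)/41⌋ − ⌊(92·30+6)/41⌋ = ⌊2796/41⌋ − ⌊2766/41⌋ = 68 − 67 = 1

011101110110111011101101110111011101101110111011101101110111011011101110111011011101110111011


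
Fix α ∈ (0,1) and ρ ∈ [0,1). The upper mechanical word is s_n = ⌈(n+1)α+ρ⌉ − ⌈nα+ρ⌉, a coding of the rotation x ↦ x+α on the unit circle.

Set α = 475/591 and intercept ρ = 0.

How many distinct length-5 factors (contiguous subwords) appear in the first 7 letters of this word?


t_n = ⌈(n·475)/591⌉ for n = 0 … 7:
  n=0…7: ⌈0/591⌉=0 ⌈475/591⌉=1 ⌈950/591⌉=2 ⌈1425/591⌉=3 ⌈1900/591⌉=4 ⌈2375/591⌉=5 ⌈2850/591⌉=5 ⌈3325/591⌉=6
s_n = t_(n+1) − t_n for n = 0 … 6 gives
prefix = 1111101
slide a length-5 window over [0..4] … [2..6] (3 windows); first occurrence of each distinct factor:
  [  0..  4] 11111
  [  1..  5] 11110
  [  2..  6] 11101
distinct factors: {11101, 11110, 11111}
count = 3  (Sturmian bound for length 5 is 6)

3


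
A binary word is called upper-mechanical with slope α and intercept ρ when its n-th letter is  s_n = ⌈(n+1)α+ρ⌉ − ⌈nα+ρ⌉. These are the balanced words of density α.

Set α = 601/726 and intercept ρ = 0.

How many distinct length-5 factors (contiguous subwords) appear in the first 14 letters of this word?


6

t_n = ⌈(n·601)/726⌉ for n = 0 … 14:
  n=0…9: ⌈0/726⌉=0 ⌈601/726⌉=1 ⌈1202/726⌉=2 ⌈1803/726⌉=3 ⌈2404/726⌉=4 ⌈3005/726⌉=5 ⌈3606/726⌉=5 ⌈4207/726⌉=6 ⌈4808/726⌉=7 ⌈5409/726⌉=8
  n=10…14: ⌈6010/726⌉=9 ⌈6611/726⌉=10 ⌈7212/726⌉=10 ⌈7813/726⌉=11 ⌈8414/726⌉=12
s_n = t_(n+1) − t_n for n = 0 … 13 gives
prefix = 11111011111011
slide a length-5 window over [0..4] … [9..13] (10 windows); first occurrence of each distinct factor:
  [  0..  4] 11111
  [  1..  5] 11110
  [  2..  6] 11101
  [  3..  7] 11011
  [  4..  8] 10111
  [  5..  9] 01111
  (the other 4 windows repeat one of these)
distinct factors: {01111, 10111, 11011, 11101, 11110, 11111}
count = 6  (Sturmian bound for length 5 is 6)


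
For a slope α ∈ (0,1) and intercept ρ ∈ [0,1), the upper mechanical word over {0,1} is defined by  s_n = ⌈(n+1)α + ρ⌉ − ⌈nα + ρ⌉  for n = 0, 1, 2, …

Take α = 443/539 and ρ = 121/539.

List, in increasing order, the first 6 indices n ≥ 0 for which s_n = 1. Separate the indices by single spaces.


0 2 3 4 5 7

n=0: ⌈564/539⌉−⌈121/539⌉ = 2−1 = 1  ← one
n=1: ⌈1007/539⌉−⌈564/539⌉ = 2−2 = 0
n=2: ⌈1450/539⌉−⌈1007/539⌉ = 3−2 = 1  ← one
n=3: ⌈1893/539⌉−⌈1450/539⌉ = 4−3 = 1  ← one
n=4: ⌈2336/539⌉−⌈1893/539⌉ = 5−4 = 1  ← one
n=5: ⌈2779/539⌉−⌈2336/539⌉ = 6−5 = 1  ← one
n=6: ⌈3222/539⌉−⌈2779/539⌉ = 6−6 = 0
n=7: ⌈3665/539⌉−⌈3222/539⌉ = 7−6 = 1  ← one
positions of the first 6 ones: 0 2 3 4 5 7


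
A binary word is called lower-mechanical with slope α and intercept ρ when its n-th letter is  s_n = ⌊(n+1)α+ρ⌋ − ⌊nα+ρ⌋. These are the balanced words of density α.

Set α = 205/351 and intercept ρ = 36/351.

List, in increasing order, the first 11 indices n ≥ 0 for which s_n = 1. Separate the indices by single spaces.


n=0: ⌊241/351⌋−⌊36/351⌋ = 0−0 = 0
n=1: ⌊446/351⌋−⌊241/351⌋ = 1−0 = 1  ← one
n=2: ⌊651/351⌋−⌊446/351⌋ = 1−1 = 0
n=3: ⌊856/351⌋−⌊651/351⌋ = 2−1 = 1  ← one
n=4: ⌊1061/351⌋−⌊856/351⌋ = 3−2 = 1  ← one
n=5: ⌊1266/351⌋−⌊1061/351⌋ = 3−3 = 0
n=6: ⌊1471/351⌋−⌊1266/351⌋ = 4−3 = 1  ← one
n=7: ⌊1676/351⌋−⌊1471/351⌋ = 4−4 = 0
n=8: ⌊1881/351⌋−⌊1676/351⌋ = 5−4 = 1  ← one
n=9: ⌊2086/351⌋−⌊1881/351⌋ = 5−5 = 0
n=10: ⌊2291/351⌋−⌊2086/351⌋ = 6−5 = 1  ← one
n=11: ⌊2496/351⌋−⌊2291/351⌋ = 7−6 = 1  ← one
n=12: ⌊2701/351⌋−⌊2496/351⌋ = 7−7 = 0
n=13: ⌊2906/351⌋−⌊2701/351⌋ = 8−7 = 1  ← one
n=14: ⌊3111/351⌋−⌊2906/351⌋ = 8−8 = 0
n=15: ⌊3316/351⌋−⌊3111/351⌋ = 9−8 = 1  ← one
n=16: ⌊3521/351⌋−⌊3316/351⌋ = 10−9 = 1  ← one
n=17: ⌊3726/351⌋−⌊3521/351⌋ = 10−10 = 0
n=18: ⌊3931/351⌋−⌊3726/351⌋ = 11−10 = 1  ← one
positions of the first 11 ones: 1 3 4 6 8 10 11 13 15 16 18

1 3 4 6 8 10 11 13 15 16 18


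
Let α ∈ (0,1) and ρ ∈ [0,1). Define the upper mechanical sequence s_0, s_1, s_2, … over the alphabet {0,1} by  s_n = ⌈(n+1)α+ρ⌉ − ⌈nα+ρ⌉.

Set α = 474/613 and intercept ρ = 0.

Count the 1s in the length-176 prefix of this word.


137

#1s = Σ_{n=0}^{175} s_n = Σ_{n=0}^{175} (⌈(n+1)α+ρ⌉ − ⌈nα+ρ⌉)
the sum telescopes: every ⌈nα+ρ⌉ with 0 < n < 176 appears once with + and once with −, leaving ⌈176α+ρ⌉ − ⌈0·α+ρ⌉
176α + ρ = (176·474) / 613 = 83424/613
ρ = 0/613
⌈83424/613⌉ = 137,  ⌈0/613⌉ = 0
#1s = 137 − 0 = 137


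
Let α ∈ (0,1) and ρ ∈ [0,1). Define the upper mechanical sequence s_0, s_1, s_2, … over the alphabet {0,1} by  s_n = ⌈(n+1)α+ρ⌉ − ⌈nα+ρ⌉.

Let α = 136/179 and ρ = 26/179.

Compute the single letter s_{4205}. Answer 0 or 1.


0

(n+1)α + ρ = (4206·136 + 26) / 179 = 572042/179
nα + ρ     = (4205·136 + 26) / 179 = 571906/179
⌈572042/179⌉ = 3196,  ⌈571906/179⌉ = 3196
s_{4205} = 3196 − 3196 = 0


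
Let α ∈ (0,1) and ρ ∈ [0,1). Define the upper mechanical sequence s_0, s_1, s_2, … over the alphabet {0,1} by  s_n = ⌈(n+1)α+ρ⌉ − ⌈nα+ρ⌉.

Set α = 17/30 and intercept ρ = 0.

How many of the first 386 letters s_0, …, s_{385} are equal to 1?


#1s = Σ_{n=0}^{385} s_n = Σ_{n=0}^{385} (⌈(n+1)α+ρ⌉ − ⌈nα+ρ⌉)
the sum telescopes: every ⌈nα+ρ⌉ with 0 < n < 386 appears once with + and once with −, leaving ⌈386α+ρ⌉ − ⌈0·α+ρ⌉
386α + ρ = (386·17) / 30 = 6562/30
ρ = 0/30
⌈6562/30⌉ = 219,  ⌈0/30⌉ = 0
#1s = 219 − 0 = 219

219


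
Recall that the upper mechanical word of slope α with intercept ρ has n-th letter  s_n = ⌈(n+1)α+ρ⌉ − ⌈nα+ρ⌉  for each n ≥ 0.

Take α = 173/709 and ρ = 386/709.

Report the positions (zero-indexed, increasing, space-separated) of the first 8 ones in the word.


n=0: ⌈559/709⌉−⌈386/709⌉ = 1−1 = 0
n=1: ⌈732/709⌉−⌈559/709⌉ = 2−1 = 1  ← one
n=2: ⌈905/709⌉−⌈732/709⌉ = 2−2 = 0
n=3: ⌈1078/709⌉−⌈905/709⌉ = 2−2 = 0
n=4: ⌈1251/709⌉−⌈1078/709⌉ = 2−2 = 0
n=5: ⌈1424/709⌉−⌈1251/709⌉ = 3−2 = 1  ← one
n=6: ⌈1597/709⌉−⌈1424/709⌉ = 3−3 = 0
n=7: ⌈1770/709⌉−⌈1597/709⌉ = 3−3 = 0
n=8: ⌈1943/709⌉−⌈1770/709⌉ = 3−3 = 0
n=9: ⌈2116/709⌉−⌈1943/709⌉ = 3−3 = 0
n=10: ⌈2289/709⌉−⌈2116/709⌉ = 4−3 = 1  ← one
n=11: ⌈2462/709⌉−⌈2289/709⌉ = 4−4 = 0
n=12: ⌈2635/709⌉−⌈2462/709⌉ = 4−4 = 0
n=13: ⌈2808/709⌉−⌈2635/709⌉ = 4−4 = 0
n=14: ⌈2981/709⌉−⌈2808/709⌉ = 5−4 = 1  ← one
n=15: ⌈3154/709⌉−⌈2981/709⌉ = 5−5 = 0
n=16: ⌈3327/709⌉−⌈3154/709⌉ = 5−5 = 0
n=17: ⌈3500/709⌉−⌈3327/709⌉ = 5−5 = 0
n=18: ⌈3673/709⌉−⌈3500/709⌉ = 6−5 = 1  ← one
n=19: ⌈3846/709⌉−⌈3673/709⌉ = 6−6 = 0
n=20: ⌈4019/709⌉−⌈3846/709⌉ = 6−6 = 0
n=21: ⌈4192/709⌉−⌈4019/709⌉ = 6−6 = 0
n=22: ⌈4365/709⌉−⌈4192/709⌉ = 7−6 = 1  ← one
n=23: ⌈4538/709⌉−⌈4365/709⌉ = 7−7 = 0
n=24: ⌈4711/709⌉−⌈4538/709⌉ = 7−7 = 0
n=25: ⌈4884/709⌉−⌈4711/709⌉ = 7−7 = 0
n=26: ⌈5057/709⌉−⌈4884/709⌉ = 8−7 = 1  ← one
n=27: ⌈5230/709⌉−⌈5057/709⌉ = 8−8 = 0
n=28: ⌈5403/709⌉−⌈5230/709⌉ = 8−8 = 0
n=29: ⌈5576/709⌉−⌈5403/709⌉ = 8−8 = 0
n=30: ⌈5749/709⌉−⌈5576/709⌉ = 9−8 = 1  ← one
positions of the first 8 ones: 1 5 10 14 18 22 26 30

1 5 10 14 18 22 26 30


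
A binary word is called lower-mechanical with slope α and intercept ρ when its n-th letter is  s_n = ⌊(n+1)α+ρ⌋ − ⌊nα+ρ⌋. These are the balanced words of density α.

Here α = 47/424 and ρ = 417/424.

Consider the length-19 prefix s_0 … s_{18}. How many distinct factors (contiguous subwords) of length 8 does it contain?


t_n = ⌊(n·47+417)/424⌋ for n = 0 … 19:
  n=0…9: ⌊417/424⌋=0 ⌊464/424⌋=1 ⌊511/424⌋=1 ⌊558/424⌋=1 ⌊605/424⌋=1 ⌊652/424⌋=1 ⌊699/424⌋=1 ⌊746/424⌋=1 ⌊793/424⌋=1 ⌊840/424⌋=1
  n=10…19: ⌊887/424⌋=2 ⌊934/424⌋=2 ⌊981/424⌋=2 ⌊1028/424⌋=2 ⌊1075/424⌋=2 ⌊1122/424⌋=2 ⌊1169/424⌋=2 ⌊1216/424⌋=2 ⌊1263/424⌋=2 ⌊1310/424⌋=3
s_n = t_(n+1) − t_n for n = 0 … 18 gives
prefix = 1000000001000000001
slide a length-8 window over [0..7] … [11..18] (12 windows); first occurrence of each distinct factor:
  [  0..  7] 10000000
  [  1..  8] 00000000
  [  2..  9] 00000001
  [  3.. 10] 00000010
  [  4.. 11] 00000100
  [  5.. 12] 00001000
  [  6.. 13] 00010000
  [  7.. 14] 00100000
  [  8.. 15] 01000000
  (the other 3 windows repeat one of these)
distinct factors: {00000000, 00000001, 00000010, 00000100, 00001000, 00010000, 00100000, 01000000, 10000000}
count = 9  (Sturmian bound for length 8 is 9)

9


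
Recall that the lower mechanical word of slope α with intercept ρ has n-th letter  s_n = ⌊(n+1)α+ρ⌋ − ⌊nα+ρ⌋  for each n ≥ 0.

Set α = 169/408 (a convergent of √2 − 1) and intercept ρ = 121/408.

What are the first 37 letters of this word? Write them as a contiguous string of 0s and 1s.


0100101010010100101001010100101001010

n=0: ⌊(1·169+121)/408⌋ − ⌊(0·169+121)/408⌋ = ⌊290/408⌋ − ⌊121/408⌋ = 0 − 0 = 0
n=1: ⌊(2·169+121)/408⌋ − ⌊(1·169+121)/408⌋ = ⌊459/408⌋ − ⌊290/408⌋ = 1 − 0 = 1
n=2: ⌊(3·169+121)/408⌋ − ⌊(2·169+121)/408⌋ = ⌊628/408⌋ − ⌊459/408⌋ = 1 − 1 = 0
n=3: ⌊(4·169+121)/408⌋ − ⌊(3·169+121)/408⌋ = ⌊797/408⌋ − ⌊628/408⌋ = 1 − 1 = 0
n=4: ⌊(5·169+121)/408⌋ − ⌊(4·169+121)/408⌋ = ⌊966/408⌋ − ⌊797/408⌋ = 2 − 1 = 1
n=5: ⌊(6·169+121)/408⌋ − ⌊(5·169+121)/408⌋ = ⌊1135/408⌋ − ⌊966/408⌋ = 2 − 2 = 0
n=6: ⌊(7·169+121)/408⌋ − ⌊(6·169+121)/408⌋ = ⌊1304/408⌋ − ⌊1135/408⌋ = 3 − 2 = 1
n=7: ⌊(8·169+121)/408⌋ − ⌊(7·169+121)/408⌋ = ⌊1473/408⌋ − ⌊1304/408⌋ = 3 − 3 = 0
n=8: ⌊(9·169+121)/408⌋ − ⌊(8·169+121)/408⌋ = ⌊1642/408⌋ − ⌊1473/408⌋ = 4 − 3 = 1
n=9: ⌊(10·169+121)/408⌋ − ⌊(9·169+121)/408⌋ = ⌊1811/408⌋ − ⌊1642/408⌋ = 4 − 4 = 0
n=10: ⌊(11·169+121)/408⌋ − ⌊(10·169+121)/408⌋ = ⌊1980/408⌋ − ⌊1811/408⌋ = 4 − 4 = 0
n=11: ⌊(12·169+121)/408⌋ − ⌊(11·169+121)/408⌋ = ⌊2149/408⌋ − ⌊1980/408⌋ = 5 − 4 = 1
n=12: ⌊(13·169+121)/408⌋ − ⌊(12·169+121)/408⌋ = ⌊2318/408⌋ − ⌊2149/408⌋ = 5 − 5 = 0
n=13: ⌊(14·169+121)/408⌋ − ⌊(13·169+121)/408⌋ = ⌊2487/408⌋ − ⌊2318/408⌋ = 6 − 5 = 1
n=14: ⌊(15·169+121)/408⌋ − ⌊(14·169+121)/408⌋ = ⌊2656/408⌋ − ⌊2487/408⌋ = 6 − 6 = 0
n=15: ⌊(16·169+121)/408⌋ − ⌊(15·169+121)/408⌋ = ⌊2825/408⌋ − ⌊2656/408⌋ = 6 − 6 = 0
n=16: ⌊(17·169+121)/408⌋ − ⌊(16·169+121)/408⌋ = ⌊2994/408⌋ − ⌊2825/408⌋ = 7 − 6 = 1
n=17: ⌊(18·169+121)/408⌋ − ⌊(17·169+121)/408⌋ = ⌊3163/408⌋ − ⌊2994/408⌋ = 7 − 7 = 0
n=18: ⌊(19·169+121)/408⌋ − ⌊(18·169+121)/408⌋ = ⌊3332/408⌋ − ⌊3163/408⌋ = 8 − 7 = 1
n=19: ⌊(20·169+121)/408⌋ − ⌊(19·169+121)/408⌋ = ⌊3501/408⌋ − ⌊3332/408⌋ = 8 − 8 = 0
n=20: ⌊(21·169+121)/408⌋ − ⌊(20·169+121)/408⌋ = ⌊3670/408⌋ − ⌊3501/408⌋ = 8 − 8 = 0
n=21: ⌊(22·169+121)/408⌋ − ⌊(21·169+121)/408⌋ = ⌊3839/408⌋ − ⌊3670/408⌋ = 9 − 8 = 1
n=22: ⌊(23·169+121)/408⌋ − ⌊(22·169+121)/408⌋ = ⌊4008/408⌋ − ⌊3839/408⌋ = 9 − 9 = 0
n=23: ⌊(24·169+121)/408⌋ − ⌊(23·169+121)/408⌋ = ⌊4177/408⌋ − ⌊4008/408⌋ = 10 − 9 = 1
n=24: ⌊(25·169+121)/408⌋ − ⌊(24·169+121)/408⌋ = ⌊4346/408⌋ − ⌊4177/408⌋ = 10 − 10 = 0
n=25: ⌊(26·169+121)/408⌋ − ⌊(25·169+121)/408⌋ = ⌊4515/408⌋ − ⌊4346/408⌋ = 11 − 10 = 1
n=26: ⌊(27·169+121)/408⌋ − ⌊(26·169+121)/408⌋ = ⌊4684/408⌋ − ⌊4515/408⌋ = 11 − 11 = 0
n=27: ⌊(28·169+121)/408⌋ − ⌊(27·169+121)/408⌋ = ⌊4853/408⌋ − ⌊4684/408⌋ = 11 − 11 = 0
n=28: ⌊(29·169+121)/408⌋ − ⌊(28·169+121)/408⌋ = ⌊5022/408⌋ − ⌊4853/408⌋ = 12 − 11 = 1
n=29: ⌊(30·169+121)/408⌋ − ⌊(29·169+121)/408⌋ = ⌊5191/408⌋ − ⌊5022/408⌋ = 12 − 12 = 0
n=30: ⌊(31·169+121)/408⌋ − ⌊(30·169+121)/408⌋ = ⌊5360/408⌋ − ⌊5191/408⌋ = 13 − 12 = 1
n=31: ⌊(32·169+121)/408⌋ − ⌊(31·169+121)/408⌋ = ⌊5529/408⌋ − ⌊5360/408⌋ = 13 − 13 = 0
n=32: ⌊(33·169+121)/408⌋ − ⌊(32·169+121)/408⌋ = ⌊5698/408⌋ − ⌊5529/408⌋ = 13 − 13 = 0
n=33: ⌊(34·169+121)/408⌋ − ⌊(33·169+121)/408⌋ = ⌊5867/408⌋ − ⌊5698/408⌋ = 14 − 13 = 1
n=34: ⌊(35·169+121)/408⌋ − ⌊(34·169+121)/408⌋ = ⌊6036/408⌋ − ⌊5867/408⌋ = 14 − 14 = 0
n=35: ⌊(36·169+121)/408⌋ − ⌊(35·169+121)/408⌋ = ⌊6205/408⌋ − ⌊6036/408⌋ = 15 − 14 = 1
n=36: ⌊(37·169+121)/408⌋ − ⌊(36·169+121)/408⌋ = ⌊6374/408⌋ − ⌊6205/408⌋ = 15 − 15 = 0


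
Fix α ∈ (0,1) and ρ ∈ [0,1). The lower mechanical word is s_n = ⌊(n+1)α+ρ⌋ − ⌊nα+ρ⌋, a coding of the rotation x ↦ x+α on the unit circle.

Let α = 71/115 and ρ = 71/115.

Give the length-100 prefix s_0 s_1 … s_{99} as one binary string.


1011010110110101101011011010110101101101011011010110101101101011010110110101101101011010110110101101

n=0: ⌊(1·71+71)/115⌋ − ⌊(0·71+71)/115⌋ = ⌊142/115⌋ − ⌊71/115⌋ = 1 − 0 = 1
n=1: ⌊(2·71+71)/115⌋ − ⌊(1·71+71)/115⌋ = ⌊213/115⌋ − ⌊142/115⌋ = 1 − 1 = 0
n=2: ⌊(3·71+71)/115⌋ − ⌊(2·71+71)/115⌋ = ⌊284/115⌋ − ⌊213/115⌋ = 2 − 1 = 1
n=3: ⌊(4·71+71)/115⌋ − ⌊(3·71+71)/115⌋ = ⌊355/115⌋ − ⌊284/115⌋ = 3 − 2 = 1
n=4: ⌊(5·71+71)/115⌋ − ⌊(4·71+71)/115⌋ = ⌊426/115⌋ − ⌊355/115⌋ = 3 − 3 = 0
n=5: ⌊(6·71+71)/115⌋ − ⌊(5·71+71)/115⌋ = ⌊497/115⌋ − ⌊426/115⌋ = 4 − 3 = 1
n=6: ⌊(7·71+71)/115⌋ − ⌊(6·71+71)/115⌋ = ⌊568/115⌋ − ⌊497/115⌋ = 4 − 4 = 0
n=7: ⌊(8·71+71)/115⌋ − ⌊(7·71+71)/115⌋ = ⌊639/115⌋ − ⌊568/115⌋ = 5 − 4 = 1
n=8: ⌊(9·71+71)/115⌋ − ⌊(8·71+71)/115⌋ = ⌊710/115⌋ − ⌊639/115⌋ = 6 − 5 = 1
n=9: ⌊(10·71+71)/115⌋ − ⌊(9·71+71)/115⌋ = ⌊781/115⌋ − ⌊710/115⌋ = 6 − 6 = 0
n=10: ⌊(11·71+71)/115⌋ − ⌊(10·71+71)/115⌋ = ⌊852/115⌋ − ⌊781/115⌋ = 7 − 6 = 1
n=11: ⌊(12·71+71)/115⌋ − ⌊(11·71+71)/115⌋ = ⌊923/115⌋ − ⌊852/115⌋ = 8 − 7 = 1
n=12: ⌊(13·71+71)/115⌋ − ⌊(12·71+71)/115⌋ = ⌊994/115⌋ − ⌊923/115⌋ = 8 − 8 = 0
n=13: ⌊(14·71+71)/115⌋ − ⌊(13·71+71)/115⌋ = ⌊1065/115⌋ − ⌊994/115⌋ = 9 − 8 = 1
n=14: ⌊(15·71+71)/115⌋ − ⌊(14·71+71)/115⌋ = ⌊1136/115⌋ − ⌊1065/115⌋ = 9 − 9 = 0
n=15: ⌊(16·71+71)/115⌋ − ⌊(15·71+71)/115⌋ = ⌊1207/115⌋ − ⌊1136/115⌋ = 10 − 9 = 1
n=16: ⌊(17·71+71)/115⌋ − ⌊(16·71+71)/115⌋ = ⌊1278/115⌋ − ⌊1207/115⌋ = 11 − 10 = 1
n=17: ⌊(18·71+71)/115⌋ − ⌊(17·71+71)/115⌋ = ⌊1349/115⌋ − ⌊1278/115⌋ = 11 − 11 = 0
n=18: ⌊(19·71+71)/115⌋ − ⌊(18·71+71)/115⌋ = ⌊1420/115⌋ − ⌊1349/115⌋ = 12 − 11 = 1
n=19: ⌊(20·71+71)/115⌋ − ⌊(19·71+71)/115⌋ = ⌊1491/115⌋ − ⌊1420/115⌋ = 12 − 12 = 0
n=20: ⌊(21·71+71)/115⌋ − ⌊(20·71+71)/115⌋ = ⌊1562/115⌋ − ⌊1491/115⌋ = 13 − 12 = 1
n=21: ⌊(22·71+71)/115⌋ − ⌊(21·71+71)/115⌋ = ⌊1633/115⌋ − ⌊1562/115⌋ = 14 − 13 = 1
n=22: ⌊(23·71+71)/115⌋ − ⌊(22·71+71)/115⌋ = ⌊1704/115⌋ − ⌊1633/115⌋ = 14 − 14 = 0
n=23: ⌊(24·71+71)/115⌋ − ⌊(23·71+71)/115⌋ = ⌊1775/115⌋ − ⌊1704/115⌋ = 15 − 14 = 1
n=24: ⌊(25·71+71)/115⌋ − ⌊(24·71+71)/115⌋ = ⌊1846/115⌋ − ⌊1775/115⌋ = 16 − 15 = 1
n=25: ⌊(26·71+71)/115⌋ − ⌊(25·71+71)/115⌋ = ⌊1917/115⌋ − ⌊1846/115⌋ = 16 − 16 = 0
n=26: ⌊(27·71+71)/115⌋ − ⌊(26·71+71)/115⌋ = ⌊1988/115⌋ − ⌊1917/115⌋ = 17 − 16 = 1
n=27: ⌊(28·71+71)/115⌋ − ⌊(27·71+71)/115⌋ = ⌊2059/115⌋ − ⌊1988/115⌋ = 17 − 17 = 0
n=28: ⌊(29·71+71)/115⌋ − ⌊(28·71+71)/115⌋ = ⌊2130/115⌋ − ⌊2059/115⌋ = 18 − 17 = 1
n=29: ⌊(30·71+71)/115⌋ − ⌊(29·71+71)/115⌋ = ⌊2201/115⌋ − ⌊2130/115⌋ = 19 − 18 = 1
n=30: ⌊(31·71+71)/115⌋ − ⌊(30·71+71)/115⌋ = ⌊2272/115⌋ − ⌊2201/115⌋ = 19 − 19 = 0
n=31: ⌊(32·71+71)/115⌋ − ⌊(31·71+71)/115⌋ = ⌊2343/115⌋ − ⌊2272/115⌋ = 20 − 19 = 1
n=32: ⌊(33·71+71)/115⌋ − ⌊(32·71+71)/115⌋ = ⌊2414/115⌋ − ⌊2343/115⌋ = 20 − 20 = 0
n=33: ⌊(34·71+71)/115⌋ − ⌊(33·71+71)/115⌋ = ⌊2485/115⌋ − ⌊2414/115⌋ = 21 − 20 = 1
n=34: ⌊(35·71+71)/115⌋ − ⌊(34·71+71)/115⌋ = ⌊2556/115⌋ − ⌊2485/115⌋ = 22 − 21 = 1
n=35: ⌊(36·71+71)/115⌋ − ⌊(35·71+71)/115⌋ = ⌊2627/115⌋ − ⌊2556/115⌋ = 22 − 22 = 0
n=36: ⌊(37·71+71)/115⌋ − ⌊(36·71+71)/115⌋ = ⌊2698/115⌋ − ⌊2627/115⌋ = 23 − 22 = 1
n=37: ⌊(38·71+71)/115⌋ − ⌊(37·71+71)/115⌋ = ⌊2769/115⌋ − ⌊2698/115⌋ = 24 − 23 = 1
n=38: ⌊(39·71+71)/115⌋ − ⌊(38·71+71)/115⌋ = ⌊2840/115⌋ − ⌊2769/115⌋ = 24 − 24 = 0
n=39: ⌊(40·71+71)/115⌋ − ⌊(39·71+71)/115⌋ = ⌊2911/115⌋ − ⌊2840/115⌋ = 25 − 24 = 1
n=40: ⌊(41·71+71)/115⌋ − ⌊(40·71+71)/115⌋ = ⌊2982/115⌋ − ⌊2911/115⌋ = 25 − 25 = 0
n=41: ⌊(42·71+71)/115⌋ − ⌊(41·71+71)/115⌋ = ⌊3053/115⌋ − ⌊2982/115⌋ = 26 − 25 = 1
n=42: ⌊(43·71+71)/115⌋ − ⌊(42·71+71)/115⌋ = ⌊3124/115⌋ − ⌊3053/115⌋ = 27 − 26 = 1
n=43: ⌊(44·71+71)/115⌋ − ⌊(43·71+71)/115⌋ = ⌊3195/115⌋ − ⌊3124/115⌋ = 27 − 27 = 0
n=44: ⌊(45·71+71)/115⌋ − ⌊(44·71+71)/115⌋ = ⌊3266/115⌋ − ⌊3195/115⌋ = 28 − 27 = 1
n=45: ⌊(46·71+71)/115⌋ − ⌊(45·71+71)/115⌋ = ⌊3337/115⌋ − ⌊3266/115⌋ = 29 − 28 = 1
n=46: ⌊(47·71+71)/115⌋ − ⌊(46·71+71)/115⌋ = ⌊3408/115⌋ − ⌊3337/115⌋ = 29 − 29 = 0
n=47: ⌊(48·71+71)/115⌋ − ⌊(47·71+71)/115⌋ = ⌊3479/115⌋ − ⌊3408/115⌋ = 30 − 29 = 1
n=48: ⌊(49·71+71)/115⌋ − ⌊(48·71+71)/115⌋ = ⌊3550/115⌋ − ⌊3479/115⌋ = 30 − 30 = 0
n=49: ⌊(50·71+71)/115⌋ − ⌊(49·71+71)/115⌋ = ⌊3621/115⌋ − ⌊3550/115⌋ = 31 − 30 = 1
n=50: ⌊(51·71+71)/115⌋ − ⌊(50·71+71)/115⌋ = ⌊3692/115⌋ − ⌊3621/115⌋ = 32 − 31 = 1
n=51: ⌊(52·71+71)/115⌋ − ⌊(51·71+71)/115⌋ = ⌊3763/115⌋ − ⌊3692/115⌋ = 32 − 32 = 0
n=52: ⌊(53·71+71)/115⌋ − ⌊(52·71+71)/115⌋ = ⌊3834/115⌋ − ⌊3763/115⌋ = 33 − 32 = 1
n=53: ⌊(54·71+71)/115⌋ − ⌊(53·71+71)/115⌋ = ⌊3905/115⌋ − ⌊3834/115⌋ = 33 − 33 = 0
n=54: ⌊(55·71+71)/115⌋ − ⌊(54·71+71)/115⌋ = ⌊3976/115⌋ − ⌊3905/115⌋ = 34 − 33 = 1
n=55: ⌊(56·71+71)/115⌋ − ⌊(55·71+71)/115⌋ = ⌊4047/115⌋ − ⌊3976/115⌋ = 35 − 34 = 1
n=56: ⌊(57·71+71)/115⌋ − ⌊(56·71+71)/115⌋ = ⌊4118/115⌋ − ⌊4047/115⌋ = 35 − 35 = 0
n=57: ⌊(58·71+71)/115⌋ − ⌊(57·71+71)/115⌋ = ⌊4189/115⌋ − ⌊4118/115⌋ = 36 − 35 = 1
n=58: ⌊(59·71+71)/115⌋ − ⌊(58·71+71)/115⌋ = ⌊4260/115⌋ − ⌊4189/115⌋ = 37 − 36 = 1
n=59: ⌊(60·71+71)/115⌋ − ⌊(59·71+71)/115⌋ = ⌊4331/115⌋ − ⌊4260/115⌋ = 37 − 37 = 0
n=60: ⌊(61·71+71)/115⌋ − ⌊(60·71+71)/115⌋ = ⌊4402/115⌋ − ⌊4331/115⌋ = 38 − 37 = 1
n=61: ⌊(62·71+71)/115⌋ − ⌊(61·71+71)/115⌋ = ⌊4473/115⌋ − ⌊4402/115⌋ = 38 − 38 = 0
n=62: ⌊(63·71+71)/115⌋ − ⌊(62·71+71)/115⌋ = ⌊4544/115⌋ − ⌊4473/115⌋ = 39 − 38 = 1
n=63: ⌊(64·71+71)/115⌋ − ⌊(63·71+71)/115⌋ = ⌊4615/115⌋ − ⌊4544/115⌋ = 40 − 39 = 1
n=64: ⌊(65·71+71)/115⌋ − ⌊(64·71+71)/115⌋ = ⌊4686/115⌋ − ⌊4615/115⌋ = 40 − 40 = 0
n=65: ⌊(66·71+71)/115⌋ − ⌊(65·71+71)/115⌋ = ⌊4757/115⌋ − ⌊4686/115⌋ = 41 − 40 = 1
n=66: ⌊(67·71+71)/115⌋ − ⌊(66·71+71)/115⌋ = ⌊4828/115⌋ − ⌊4757/115⌋ = 41 − 41 = 0
n=67: ⌊(68·71+71)/115⌋ − ⌊(67·71+71)/115⌋ = ⌊4899/115⌋ − ⌊4828/115⌋ = 42 − 41 = 1
n=68: ⌊(69·71+71)/115⌋ − ⌊(68·71+71)/115⌋ = ⌊4970/115⌋ − ⌊4899/115⌋ = 43 − 42 = 1
n=69: ⌊(70·71+71)/115⌋ − ⌊(69·71+71)/115⌋ = ⌊5041/115⌋ − ⌊4970/115⌋ = 43 − 43 = 0
n=70: ⌊(71·71+71)/115⌋ − ⌊(70·71+71)/115⌋ = ⌊5112/115⌋ − ⌊5041/115⌋ = 44 − 43 = 1
n=71: ⌊(72·71+71)/115⌋ − ⌊(71·71+71)/115⌋ = ⌊5183/115⌋ − ⌊5112/115⌋ = 45 − 44 = 1
n=72: ⌊(73·71+71)/115⌋ − ⌊(72·71+71)/115⌋ = ⌊5254/115⌋ − ⌊5183/115⌋ = 45 − 45 = 0
n=73: ⌊(74·71+71)/115⌋ − ⌊(73·71+71)/115⌋ = ⌊5325/115⌋ − ⌊5254/115⌋ = 46 − 45 = 1
n=74: ⌊(75·71+71)/115⌋ − ⌊(74·71+71)/115⌋ = ⌊5396/115⌋ − ⌊5325/115⌋ = 46 − 46 = 0
n=75: ⌊(76·71+71)/115⌋ − ⌊(75·71+71)/115⌋ = ⌊5467/115⌋ − ⌊5396/115⌋ = 47 − 46 = 1
n=76: ⌊(77·71+71)/115⌋ − ⌊(76·71+71)/115⌋ = ⌊5538/115⌋ − ⌊5467/115⌋ = 48 − 47 = 1
n=77: ⌊(78·71+71)/115⌋ − ⌊(77·71+71)/115⌋ = ⌊5609/115⌋ − ⌊5538/115⌋ = 48 − 48 = 0
n=78: ⌊(79·71+71)/115⌋ − ⌊(78·71+71)/115⌋ = ⌊5680/115⌋ − ⌊5609/115⌋ = 49 − 48 = 1
n=79: ⌊(80·71+71)/115⌋ − ⌊(79·71+71)/115⌋ = ⌊5751/115⌋ − ⌊5680/115⌋ = 50 − 49 = 1
n=80: ⌊(81·71+71)/115⌋ − ⌊(80·71+71)/115⌋ = ⌊5822/115⌋ − ⌊5751/115⌋ = 50 − 50 = 0
n=81: ⌊(82·71+71)/115⌋ − ⌊(81·71+71)/115⌋ = ⌊5893/115⌋ − ⌊5822/115⌋ = 51 − 50 = 1
n=82: ⌊(83·71+71)/115⌋ − ⌊(82·71+71)/115⌋ = ⌊5964/115⌋ − ⌊5893/115⌋ = 51 − 51 = 0
n=83: ⌊(84·71+71)/115⌋ − ⌊(83·71+71)/115⌋ = ⌊6035/115⌋ − ⌊5964/115⌋ = 52 − 51 = 1
n=84: ⌊(85·71+71)/115⌋ − ⌊(84·71+71)/115⌋ = ⌊6106/115⌋ − ⌊6035/115⌋ = 53 − 52 = 1
n=85: ⌊(86·71+71)/115⌋ − ⌊(85·71+71)/115⌋ = ⌊6177/115⌋ − ⌊6106/115⌋ = 53 − 53 = 0
n=86: ⌊(87·71+71)/115⌋ − ⌊(86·71+71)/115⌋ = ⌊6248/115⌋ − ⌊6177/115⌋ = 54 − 53 = 1
n=87: ⌊(88·71+71)/115⌋ − ⌊(87·71+71)/115⌋ = ⌊6319/115⌋ − ⌊6248/115⌋ = 54 − 54 = 0
n=88: ⌊(89·71+71)/115⌋ − ⌊(88·71+71)/115⌋ = ⌊6390/115⌋ − ⌊6319/115⌋ = 55 − 54 = 1
n=89: ⌊(90·71+71)/115⌋ − ⌊(89·71+71)/115⌋ = ⌊6461/115⌋ − ⌊6390/115⌋ = 56 − 55 = 1
n=90: ⌊(91·71+71)/115⌋ − ⌊(90·71+71)/115⌋ = ⌊6532/115⌋ − ⌊6461/115⌋ = 56 − 56 = 0
n=91: ⌊(92·71+71)/115⌋ − ⌊(91·71+71)/115⌋ = ⌊6603/115⌋ − ⌊6532/115⌋ = 57 − 56 = 1
n=92: ⌊(93·71+71)/115⌋ − ⌊(92·71+71)/115⌋ = ⌊6674/115⌋ − ⌊6603/115⌋ = 58 − 57 = 1
n=93: ⌊(94·71+71)/115⌋ − ⌊(93·71+71)/115⌋ = ⌊6745/115⌋ − ⌊6674/115⌋ = 58 − 58 = 0
n=94: ⌊(95·71+71)/115⌋ − ⌊(94·71+71)/115⌋ = ⌊6816/115⌋ − ⌊6745/115⌋ = 59 − 58 = 1
n=95: ⌊(96·71+71)/115⌋ − ⌊(95·71+71)/115⌋ = ⌊6887/115⌋ − ⌊6816/115⌋ = 59 − 59 = 0
n=96: ⌊(97·71+71)/115⌋ − ⌊(96·71+71)/115⌋ = ⌊6958/115⌋ − ⌊6887/115⌋ = 60 − 59 = 1
n=97: ⌊(98·71+71)/115⌋ − ⌊(97·71+71)/115⌋ = ⌊7029/115⌋ − ⌊6958/115⌋ = 61 − 60 = 1
n=98: ⌊(99·71+71)/115⌋ − ⌊(98·71+71)/115⌋ = ⌊7100/115⌋ − ⌊7029/115⌋ = 61 − 61 = 0
n=99: ⌊(100·71+71)/115⌋ − ⌊(99·71+71)/115⌋ = ⌊7171/115⌋ − ⌊7100/115⌋ = 62 − 61 = 1


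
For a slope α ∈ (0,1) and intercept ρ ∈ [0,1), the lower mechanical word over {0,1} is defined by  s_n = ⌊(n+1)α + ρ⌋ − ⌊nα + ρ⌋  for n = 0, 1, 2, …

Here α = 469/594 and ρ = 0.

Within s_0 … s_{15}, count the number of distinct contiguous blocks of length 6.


6

t_n = ⌊(n·469)/594⌋ for n = 0 … 16:
  n=0…9: ⌊0/594⌋=0 ⌊469/594⌋=0 ⌊938/594⌋=1 ⌊1407/594⌋=2 ⌊1876/594⌋=3 ⌊2345/594⌋=3 ⌊2814/594⌋=4 ⌊3283/594⌋=5 ⌊3752/594⌋=6 ⌊4221/594⌋=7
  n=10…16: ⌊4690/594⌋=7 ⌊5159/594⌋=8 ⌊5628/594⌋=9 ⌊6097/594⌋=10 ⌊6566/594⌋=11 ⌊7035/594⌋=11 ⌊7504/594⌋=12
s_n = t_(n+1) − t_n for n = 0 … 15 gives
prefix = 0111011110111101
slide a length-6 window over [0..5] … [10..15] (11 windows); first occurrence of each distinct factor:
  [  0..  5] 011101
  [  1..  6] 111011
  [  2..  7] 110111
  [  3..  8] 101111
  [  4..  9] 011110
  [  5.. 10] 111101
  (the other 5 windows repeat one of these)
distinct factors: {011101, 011110, 101111, 110111, 111011, 111101}
count = 6  (Sturmian bound for length 6 is 7)


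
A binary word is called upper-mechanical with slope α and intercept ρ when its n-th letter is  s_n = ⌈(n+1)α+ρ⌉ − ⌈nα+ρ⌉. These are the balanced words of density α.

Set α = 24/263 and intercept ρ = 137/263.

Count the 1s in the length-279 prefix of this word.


#1s = Σ_{n=0}^{278} s_n = Σ_{n=0}^{278} (⌈(n+1)α+ρ⌉ − ⌈nα+ρ⌉)
the sum telescopes: every ⌈nα+ρ⌉ with 0 < n < 279 appears once with + and once with −, leaving ⌈279α+ρ⌉ − ⌈0·α+ρ⌉
279α + ρ = (279·24 + 137) / 263 = 6833/263
ρ = 137/263
⌈6833/263⌉ = 26,  ⌈137/263⌉ = 1
#1s = 26 − 1 = 25

25


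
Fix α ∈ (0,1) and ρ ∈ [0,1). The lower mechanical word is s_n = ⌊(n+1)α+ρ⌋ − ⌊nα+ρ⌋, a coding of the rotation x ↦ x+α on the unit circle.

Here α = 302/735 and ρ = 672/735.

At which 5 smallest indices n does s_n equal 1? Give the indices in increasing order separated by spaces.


n=0: ⌊974/735⌋−⌊672/735⌋ = 1−0 = 1  ← one
n=1: ⌊1276/735⌋−⌊974/735⌋ = 1−1 = 0
n=2: ⌊1578/735⌋−⌊1276/735⌋ = 2−1 = 1  ← one
n=3: ⌊1880/735⌋−⌊1578/735⌋ = 2−2 = 0
n=4: ⌊2182/735⌋−⌊1880/735⌋ = 2−2 = 0
n=5: ⌊2484/735⌋−⌊2182/735⌋ = 3−2 = 1  ← one
n=6: ⌊2786/735⌋−⌊2484/735⌋ = 3−3 = 0
n=7: ⌊3088/735⌋−⌊2786/735⌋ = 4−3 = 1  ← one
n=8: ⌊3390/735⌋−⌊3088/735⌋ = 4−4 = 0
n=9: ⌊3692/735⌋−⌊3390/735⌋ = 5−4 = 1  ← one
positions of the first 5 ones: 0 2 5 7 9

0 2 5 7 9


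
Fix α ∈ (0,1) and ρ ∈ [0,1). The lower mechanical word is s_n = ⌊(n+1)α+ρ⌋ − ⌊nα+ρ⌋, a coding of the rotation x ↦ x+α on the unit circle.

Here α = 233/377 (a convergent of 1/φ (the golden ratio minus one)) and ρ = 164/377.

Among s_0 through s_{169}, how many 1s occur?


#1s = Σ_{n=0}^{169} s_n = Σ_{n=0}^{169} (⌊(n+1)α+ρ⌋ − ⌊nα+ρ⌋)
the sum telescopes: every ⌊nα+ρ⌋ with 0 < n < 170 appears once with + and once with −, leaving ⌊170α+ρ⌋ − ⌊0·α+ρ⌋
170α + ρ = (170·233 + 164) / 377 = 39774/377
ρ = 164/377
⌊39774/377⌋ = 105,  ⌊164/377⌋ = 0
#1s = 105 − 0 = 105

105


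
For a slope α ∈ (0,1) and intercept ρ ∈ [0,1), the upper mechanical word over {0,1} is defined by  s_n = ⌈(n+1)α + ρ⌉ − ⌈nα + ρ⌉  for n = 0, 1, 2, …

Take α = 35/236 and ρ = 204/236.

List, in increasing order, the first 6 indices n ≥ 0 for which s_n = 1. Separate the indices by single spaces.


0 7 14 21 27 34

n=0: ⌈239/236⌉−⌈204/236⌉ = 2−1 = 1  ← one
n=1: ⌈274/236⌉−⌈239/236⌉ = 2−2 = 0
n=2: ⌈309/236⌉−⌈274/236⌉ = 2−2 = 0
n=3: ⌈344/236⌉−⌈309/236⌉ = 2−2 = 0
n=4: ⌈379/236⌉−⌈344/236⌉ = 2−2 = 0
n=5: ⌈414/236⌉−⌈379/236⌉ = 2−2 = 0
n=6: ⌈449/236⌉−⌈414/236⌉ = 2−2 = 0
n=7: ⌈484/236⌉−⌈449/236⌉ = 3−2 = 1  ← one
n=8: ⌈519/236⌉−⌈484/236⌉ = 3−3 = 0
n=9: ⌈554/236⌉−⌈519/236⌉ = 3−3 = 0
n=10: ⌈589/236⌉−⌈554/236⌉ = 3−3 = 0
n=11: ⌈624/236⌉−⌈589/236⌉ = 3−3 = 0
n=12: ⌈659/236⌉−⌈624/236⌉ = 3−3 = 0
n=13: ⌈694/236⌉−⌈659/236⌉ = 3−3 = 0
n=14: ⌈729/236⌉−⌈694/236⌉ = 4−3 = 1  ← one
n=15: ⌈764/236⌉−⌈729/236⌉ = 4−4 = 0
n=16: ⌈799/236⌉−⌈764/236⌉ = 4−4 = 0
n=17: ⌈834/236⌉−⌈799/236⌉ = 4−4 = 0
n=18: ⌈869/236⌉−⌈834/236⌉ = 4−4 = 0
n=19: ⌈904/236⌉−⌈869/236⌉ = 4−4 = 0
n=20: ⌈939/236⌉−⌈904/236⌉ = 4−4 = 0
n=21: ⌈974/236⌉−⌈939/236⌉ = 5−4 = 1  ← one
n=22: ⌈1009/236⌉−⌈974/236⌉ = 5−5 = 0
n=23: ⌈1044/236⌉−⌈1009/236⌉ = 5−5 = 0
n=24: ⌈1079/236⌉−⌈1044/236⌉ = 5−5 = 0
n=25: ⌈1114/236⌉−⌈1079/236⌉ = 5−5 = 0
n=26: ⌈1149/236⌉−⌈1114/236⌉ = 5−5 = 0
n=27: ⌈1184/236⌉−⌈1149/236⌉ = 6−5 = 1  ← one
n=28: ⌈1219/236⌉−⌈1184/236⌉ = 6−6 = 0
n=29: ⌈1254/236⌉−⌈1219/236⌉ = 6−6 = 0
n=30: ⌈1289/236⌉−⌈1254/236⌉ = 6−6 = 0
n=31: ⌈1324/236⌉−⌈1289/236⌉ = 6−6 = 0
n=32: ⌈1359/236⌉−⌈1324/236⌉ = 6−6 = 0
n=33: ⌈1394/236⌉−⌈1359/236⌉ = 6−6 = 0
n=34: ⌈1429/236⌉−⌈1394/236⌉ = 7−6 = 1  ← one
positions of the first 6 ones: 0 7 14 21 27 34


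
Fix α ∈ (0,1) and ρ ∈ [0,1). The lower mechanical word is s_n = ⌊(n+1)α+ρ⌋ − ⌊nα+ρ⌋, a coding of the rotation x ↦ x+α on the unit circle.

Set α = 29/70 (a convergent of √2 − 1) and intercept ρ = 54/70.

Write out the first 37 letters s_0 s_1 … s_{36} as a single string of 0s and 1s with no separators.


n=0: ⌊(1·29+54)/70⌋ − ⌊(0·29+54)/70⌋ = ⌊83/70⌋ − ⌊54/70⌋ = 1 − 0 = 1
n=1: ⌊(2·29+54)/70⌋ − ⌊(1·29+54)/70⌋ = ⌊112/70⌋ − ⌊83/70⌋ = 1 − 1 = 0
n=2: ⌊(3·29+54)/70⌋ − ⌊(2·29+54)/70⌋ = ⌊141/70⌋ − ⌊112/70⌋ = 2 − 1 = 1
n=3: ⌊(4·29+54)/70⌋ − ⌊(3·29+54)/70⌋ = ⌊170/70⌋ − ⌊141/70⌋ = 2 − 2 = 0
n=4: ⌊(5·29+54)/70⌋ − ⌊(4·29+54)/70⌋ = ⌊199/70⌋ − ⌊170/70⌋ = 2 − 2 = 0
n=5: ⌊(6·29+54)/70⌋ − ⌊(5·29+54)/70⌋ = ⌊228/70⌋ − ⌊199/70⌋ = 3 − 2 = 1
n=6: ⌊(7·29+54)/70⌋ − ⌊(6·29+54)/70⌋ = ⌊257/70⌋ − ⌊228/70⌋ = 3 − 3 = 0
n=7: ⌊(8·29+54)/70⌋ − ⌊(7·29+54)/70⌋ = ⌊286/70⌋ − ⌊257/70⌋ = 4 − 3 = 1
n=8: ⌊(9·29+54)/70⌋ − ⌊(8·29+54)/70⌋ = ⌊315/70⌋ − ⌊286/70⌋ = 4 − 4 = 0
n=9: ⌊(10·29+54)/70⌋ − ⌊(9·29+54)/70⌋ = ⌊344/70⌋ − ⌊315/70⌋ = 4 − 4 = 0
n=10: ⌊(11·29+54)/70⌋ − ⌊(10·29+54)/70⌋ = ⌊373/70⌋ − ⌊344/70⌋ = 5 − 4 = 1
n=11: ⌊(12·29+54)/70⌋ − ⌊(11·29+54)/70⌋ = ⌊402/70⌋ − ⌊373/70⌋ = 5 − 5 = 0
n=12: ⌊(13·29+54)/70⌋ − ⌊(12·29+54)/70⌋ = ⌊431/70⌋ − ⌊402/70⌋ = 6 − 5 = 1
n=13: ⌊(14·29+54)/70⌋ − ⌊(13·29+54)/70⌋ = ⌊460/70⌋ − ⌊431/70⌋ = 6 − 6 = 0
n=14: ⌊(15·29+54)/70⌋ − ⌊(14·29+54)/70⌋ = ⌊489/70⌋ − ⌊460/70⌋ = 6 − 6 = 0
n=15: ⌊(16·29+54)/70⌋ − ⌊(15·29+54)/70⌋ = ⌊518/70⌋ − ⌊489/70⌋ = 7 − 6 = 1
n=16: ⌊(17·29+54)/70⌋ − ⌊(16·29+54)/70⌋ = ⌊547/70⌋ − ⌊518/70⌋ = 7 − 7 = 0
n=17: ⌊(18·29+54)/70⌋ − ⌊(17·29+54)/70⌋ = ⌊576/70⌋ − ⌊547/70⌋ = 8 − 7 = 1
n=18: ⌊(19·29+54)/70⌋ − ⌊(18·29+54)/70⌋ = ⌊605/70⌋ − ⌊576/70⌋ = 8 − 8 = 0
n=19: ⌊(20·29+54)/70⌋ − ⌊(19·29+54)/70⌋ = ⌊634/70⌋ − ⌊605/70⌋ = 9 − 8 = 1
n=20: ⌊(21·29+54)/70⌋ − ⌊(20·29+54)/70⌋ = ⌊663/70⌋ − ⌊634/70⌋ = 9 − 9 = 0
n=21: ⌊(22·29+54)/70⌋ − ⌊(21·29+54)/70⌋ = ⌊692/70⌋ − ⌊663/70⌋ = 9 − 9 = 0
n=22: ⌊(23·29+54)/70⌋ − ⌊(22·29+54)/70⌋ = ⌊721/70⌋ − ⌊692/70⌋ = 10 − 9 = 1
n=23: ⌊(24·29+54)/70⌋ − ⌊(23·29+54)/70⌋ = ⌊750/70⌋ − ⌊721/70⌋ = 10 − 10 = 0
n=24: ⌊(25·29+54)/70⌋ − ⌊(24·29+54)/70⌋ = ⌊779/70⌋ − ⌊750/70⌋ = 11 − 10 = 1
n=25: ⌊(26·29+54)/70⌋ − ⌊(25·29+54)/70⌋ = ⌊808/70⌋ − ⌊779/70⌋ = 11 − 11 = 0
n=26: ⌊(27·29+54)/70⌋ − ⌊(26·29+54)/70⌋ = ⌊837/70⌋ − ⌊808/70⌋ = 11 − 11 = 0
n=27: ⌊(28·29+54)/70⌋ − ⌊(27·29+54)/70⌋ = ⌊866/70⌋ − ⌊837/70⌋ = 12 − 11 = 1
n=28: ⌊(29·29+54)/70⌋ − ⌊(28·29+54)/70⌋ = ⌊895/70⌋ − ⌊866/70⌋ = 12 − 12 = 0
n=29: ⌊(30·29+54)/70⌋ − ⌊(29·29+54)/70⌋ = ⌊924/70⌋ − ⌊895/70⌋ = 13 − 12 = 1
n=30: ⌊(31·29+54)/70⌋ − ⌊(30·29+54)/70⌋ = ⌊953/70⌋ − ⌊924/70⌋ = 13 − 13 = 0
n=31: ⌊(32·29+54)/70⌋ − ⌊(31·29+54)/70⌋ = ⌊982/70⌋ − ⌊953/70⌋ = 14 − 13 = 1
n=32: ⌊(33·29+54)/70⌋ − ⌊(32·29+54)/70⌋ = ⌊1011/70⌋ − ⌊982/70⌋ = 14 − 14 = 0
n=33: ⌊(34·29+54)/70⌋ − ⌊(33·29+54)/70⌋ = ⌊1040/70⌋ − ⌊1011/70⌋ = 14 − 14 = 0
n=34: ⌊(35·29+54)/70⌋ − ⌊(34·29+54)/70⌋ = ⌊1069/70⌋ − ⌊1040/70⌋ = 15 − 14 = 1
n=35: ⌊(36·29+54)/70⌋ − ⌊(35·29+54)/70⌋ = ⌊1098/70⌋ − ⌊1069/70⌋ = 15 − 15 = 0
n=36: ⌊(37·29+54)/70⌋ − ⌊(36·29+54)/70⌋ = ⌊1127/70⌋ − ⌊1098/70⌋ = 16 − 15 = 1

1010010100101001010100101001010100101
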